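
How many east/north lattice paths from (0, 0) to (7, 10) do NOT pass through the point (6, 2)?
Number of paths = 19196

Total paths from (0, 0) to (7, 10): C(17, 7) = 19448. Paths through (6, 2): (paths (0, 0) → (6, 2)) × (paths (6, 2) → (7, 10)) = C(8, 6) · C(9, 1) = 28 · 9 = 252. Avoidance count = 19448 − 252 = 19196.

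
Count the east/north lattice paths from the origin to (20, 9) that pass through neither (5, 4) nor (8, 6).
Number of paths = 7268436

Inclusion–exclusion. Total paths: C(29, 20) = 10015005. Through P₁: C(9, 5)·C(20, 15) = 1953504. Through P₂: C(14, 8)·C(15, 12) = 1366365. Since P₁ is strictly southwest of P₂, a monotone path through both must visit P₁ then P₂; paths through both = C(9, 5)·C(5, 3)·C(15, 12) = 573300. Avoid both = 10015005 − 1953504 − 1366365 + 573300 = 7268436.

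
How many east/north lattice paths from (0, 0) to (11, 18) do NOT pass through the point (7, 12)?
Number of paths = 24015810

Total paths from (0, 0) to (11, 18): C(29, 11) = 34597290. Paths through (7, 12): (paths (0, 0) → (7, 12)) × (paths (7, 12) → (11, 18)) = C(19, 7) · C(10, 4) = 50388 · 210 = 10581480. Avoidance count = 34597290 − 10581480 = 24015810.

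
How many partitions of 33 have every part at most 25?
p(33, parts ≤ 25) = 10098

Use the recurrence p(n, m) = p(n, m−1) + p(n−m, m): either the largest part is < m (count p(n, m−1)) or the largest part is exactly m (remove one copy of m, count p(n−m, m)). With p(0, ·) = 1 this gives p(33, parts ≤ 25) = 10098. (By conjugating Young diagrams, this also counts partitions of 33 into at most 25 parts.)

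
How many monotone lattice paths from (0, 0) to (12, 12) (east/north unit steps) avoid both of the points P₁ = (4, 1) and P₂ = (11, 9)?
Number of paths = 1783106

Inclusion–exclusion. Total paths: C(24, 12) = 2704156. Through P₁: C(5, 4)·C(19, 8) = 377910. Through P₂: C(20, 11)·C(4, 1) = 671840. Since P₁ is strictly southwest of P₂, a monotone path through both must visit P₁ then P₂; paths through both = C(5, 4)·C(15, 7)·C(4, 1) = 128700. Avoid both = 2704156 − 377910 − 671840 + 128700 = 1783106.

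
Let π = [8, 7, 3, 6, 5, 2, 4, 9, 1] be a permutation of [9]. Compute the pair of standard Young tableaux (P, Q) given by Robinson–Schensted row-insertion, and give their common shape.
P = [1, 4, 9] / [2, 5] / [3] / [6] / [7] / [8];  Q = [1, 4, 8] / [2, 7] / [3] / [5] / [6] / [9];  common shape = (3, 2, 1, 1, 1, 1)

Row-insert the values π_1, π_2, … into P one at a time, bumping the leftmost entry strictly greater than the inserted value down to the next row. The recording tableau Q records, in position (i, j), the step at which that cell was added to P.
  Insert 8 (step 1): P = [8];  Q = [1]
  Insert 7 (step 2): P = [7] / [8];  Q = [1] / [2]
  Insert 3 (step 3): P = [3] / [7] / [8];  Q = [1] / [2] / [3]
  Insert 6 (step 4): P = [3, 6] / [7] / [8];  Q = [1, 4] / [2] / [3]
  Insert 5 (step 5): P = [3, 5] / [6] / [7] / [8];  Q = [1, 4] / [2] / [3] / [5]
  Insert 2 (step 6): P = [2, 5] / [3] / [6] / [7] / [8];  Q = [1, 4] / [2] / [3] / [5] / [6]
  Insert 4 (step 7): P = [2, 4] / [3, 5] / [6] / [7] / [8];  Q = [1, 4] / [2, 7] / [3] / [5] / [6]
  Insert 9 (step 8): P = [2, 4, 9] / [3, 5] / [6] / [7] / [8];  Q = [1, 4, 8] / [2, 7] / [3] / [5] / [6]
  Insert 1 (step 9): P = [1, 4, 9] / [2, 5] / [3] / [6] / [7] / [8];  Q = [1, 4, 8] / [2, 7] / [3] / [5] / [6] / [9]
Final shape: (3, 2, 1, 1, 1, 1).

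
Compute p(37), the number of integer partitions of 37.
p(37) = 21637

Compute p(n) via the recurrence p(n, m) = p(n, m−1) + p(n−m, m), where p(n, m) counts partitions of n with all parts ≤ m and p(n) = p(n, n). The base cases are p(0, m) = 1 and p(n, 0) = 0 for n > 0. Filling the table yields p(37) = 21637. (Euler's pentagonal recurrence is an alternative.)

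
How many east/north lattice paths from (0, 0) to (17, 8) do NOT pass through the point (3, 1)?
Number of paths = 616455

Total paths from (0, 0) to (17, 8): C(25, 17) = 1081575. Paths through (3, 1): (paths (0, 0) → (3, 1)) × (paths (3, 1) → (17, 8)) = C(4, 3) · C(21, 14) = 4 · 116280 = 465120. Avoidance count = 1081575 − 465120 = 616455.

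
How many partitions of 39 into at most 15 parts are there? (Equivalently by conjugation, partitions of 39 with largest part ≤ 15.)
p(39, parts ≤ 15) = 25469

Use the recurrence p(n, m) = p(n, m−1) + p(n−m, m): either the largest part is < m (count p(n, m−1)) or the largest part is exactly m (remove one copy of m, count p(n−m, m)). With p(0, ·) = 1 this gives p(39, parts ≤ 15) = 25469. (By conjugating Young diagrams, this also counts partitions of 39 into at most 15 parts.)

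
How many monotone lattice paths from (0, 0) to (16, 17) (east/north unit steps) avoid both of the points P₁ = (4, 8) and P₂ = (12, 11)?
Number of paths = 754523130

Inclusion–exclusion. Total paths: C(33, 16) = 1166803110. Through P₁: C(12, 4)·C(21, 12) = 145495350. Through P₂: C(23, 12)·C(10, 4) = 283936380. Since P₁ is strictly southwest of P₂, a monotone path through both must visit P₁ then P₂; paths through both = C(12, 4)·C(11, 8)·C(10, 4) = 17151750. Avoid both = 1166803110 − 145495350 − 283936380 + 17151750 = 754523130.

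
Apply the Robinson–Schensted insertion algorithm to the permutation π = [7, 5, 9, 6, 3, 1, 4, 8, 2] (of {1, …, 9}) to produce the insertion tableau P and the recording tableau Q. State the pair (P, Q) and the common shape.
P = [1, 2, 8] / [3, 4] / [5, 6] / [7, 9];  Q = [1, 3, 8] / [2, 4] / [5, 7] / [6, 9];  common shape = (3, 2, 2, 2)

Row-insert the values π_1, π_2, … into P one at a time, bumping the leftmost entry strictly greater than the inserted value down to the next row. The recording tableau Q records, in position (i, j), the step at which that cell was added to P.
  Insert 7 (step 1): P = [7];  Q = [1]
  Insert 5 (step 2): P = [5] / [7];  Q = [1] / [2]
  Insert 9 (step 3): P = [5, 9] / [7];  Q = [1, 3] / [2]
  Insert 6 (step 4): P = [5, 6] / [7, 9];  Q = [1, 3] / [2, 4]
  Insert 3 (step 5): P = [3, 6] / [5, 9] / [7];  Q = [1, 3] / [2, 4] / [5]
  Insert 1 (step 6): P = [1, 6] / [3, 9] / [5] / [7];  Q = [1, 3] / [2, 4] / [5] / [6]
  Insert 4 (step 7): P = [1, 4] / [3, 6] / [5, 9] / [7];  Q = [1, 3] / [2, 4] / [5, 7] / [6]
  Insert 8 (step 8): P = [1, 4, 8] / [3, 6] / [5, 9] / [7];  Q = [1, 3, 8] / [2, 4] / [5, 7] / [6]
  Insert 2 (step 9): P = [1, 2, 8] / [3, 4] / [5, 6] / [7, 9];  Q = [1, 3, 8] / [2, 4] / [5, 7] / [6, 9]
Final shape: (3, 2, 2, 2).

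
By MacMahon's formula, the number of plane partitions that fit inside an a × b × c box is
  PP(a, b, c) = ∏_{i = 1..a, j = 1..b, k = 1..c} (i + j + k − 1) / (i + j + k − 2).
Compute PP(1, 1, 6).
PP(1, 1, 6) = 7

Evaluate the triple product over i = 1..1, j = 1..1, k = 1..6. The factors are (2/1) · (3/2) · (4/3) · (5/4) · (6/5) · (7/6). The numerators and denominators telescope so the product is an integer; carrying out the multiplication exactly gives PP(1, 1, 6) = 7.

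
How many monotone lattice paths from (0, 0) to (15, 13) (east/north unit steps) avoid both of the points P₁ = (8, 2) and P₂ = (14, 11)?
Number of paths = 23313555

Inclusion–exclusion. Total paths: C(28, 15) = 37442160. Through P₁: C(10, 8)·C(18, 7) = 1432080. Through P₂: C(25, 14)·C(3, 1) = 13372200. Since P₁ is strictly southwest of P₂, a monotone path through both must visit P₁ then P₂; paths through both = C(10, 8)·C(15, 6)·C(3, 1) = 675675. Avoid both = 37442160 − 1432080 − 13372200 + 675675 = 23313555.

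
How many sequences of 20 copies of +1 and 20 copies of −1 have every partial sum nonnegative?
C_20 = 6564120420

These ballot sequences are counted by the Catalan number C_n = (1/(n + 1)) · C(2n, n). For n = 20: C_20 = (1/21) · C(40, 20) = 137846528820/21 = 6564120420.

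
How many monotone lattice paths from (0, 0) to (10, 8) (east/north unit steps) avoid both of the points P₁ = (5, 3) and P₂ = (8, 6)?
Number of paths = 18348

Inclusion–exclusion. Total paths: C(18, 10) = 43758. Through P₁: C(8, 5)·C(10, 5) = 14112. Through P₂: C(14, 8)·C(4, 2) = 18018. Since P₁ is strictly southwest of P₂, a monotone path through both must visit P₁ then P₂; paths through both = C(8, 5)·C(6, 3)·C(4, 2) = 6720. Avoid both = 43758 − 14112 − 18018 + 6720 = 18348.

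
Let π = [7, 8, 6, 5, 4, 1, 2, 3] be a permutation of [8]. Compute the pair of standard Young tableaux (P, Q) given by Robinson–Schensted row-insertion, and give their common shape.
P = [1, 2, 3] / [4, 8] / [5] / [6] / [7];  Q = [1, 2, 8] / [3, 7] / [4] / [5] / [6];  common shape = (3, 2, 1, 1, 1)

Row-insert the values π_1, π_2, … into P one at a time, bumping the leftmost entry strictly greater than the inserted value down to the next row. The recording tableau Q records, in position (i, j), the step at which that cell was added to P.
  Insert 7 (step 1): P = [7];  Q = [1]
  Insert 8 (step 2): P = [7, 8];  Q = [1, 2]
  Insert 6 (step 3): P = [6, 8] / [7];  Q = [1, 2] / [3]
  Insert 5 (step 4): P = [5, 8] / [6] / [7];  Q = [1, 2] / [3] / [4]
  Insert 4 (step 5): P = [4, 8] / [5] / [6] / [7];  Q = [1, 2] / [3] / [4] / [5]
  Insert 1 (step 6): P = [1, 8] / [4] / [5] / [6] / [7];  Q = [1, 2] / [3] / [4] / [5] / [6]
  Insert 2 (step 7): P = [1, 2] / [4, 8] / [5] / [6] / [7];  Q = [1, 2] / [3, 7] / [4] / [5] / [6]
  Insert 3 (step 8): P = [1, 2, 3] / [4, 8] / [5] / [6] / [7];  Q = [1, 2, 8] / [3, 7] / [4] / [5] / [6]
Final shape: (3, 2, 1, 1, 1).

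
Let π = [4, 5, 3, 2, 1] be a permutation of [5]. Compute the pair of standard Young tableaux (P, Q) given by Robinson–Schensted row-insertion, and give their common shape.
P = [1, 5] / [2] / [3] / [4];  Q = [1, 2] / [3] / [4] / [5];  common shape = (2, 1, 1, 1)

Row-insert the values π_1, π_2, … into P one at a time, bumping the leftmost entry strictly greater than the inserted value down to the next row. The recording tableau Q records, in position (i, j), the step at which that cell was added to P.
  Insert 4 (step 1): P = [4];  Q = [1]
  Insert 5 (step 2): P = [4, 5];  Q = [1, 2]
  Insert 3 (step 3): P = [3, 5] / [4];  Q = [1, 2] / [3]
  Insert 2 (step 4): P = [2, 5] / [3] / [4];  Q = [1, 2] / [3] / [4]
  Insert 1 (step 5): P = [1, 5] / [2] / [3] / [4];  Q = [1, 2] / [3] / [4] / [5]
Final shape: (2, 1, 1, 1).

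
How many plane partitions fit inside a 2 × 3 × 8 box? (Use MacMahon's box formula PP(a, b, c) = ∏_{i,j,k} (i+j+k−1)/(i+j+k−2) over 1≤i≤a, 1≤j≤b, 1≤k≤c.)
PP(2, 3, 8) = 9075

Evaluate the triple product over i = 1..2, j = 1..3, k = 1..8. The factors are (2/1) · (3/2) · (4/3) · (5/4) · (6/5) · (7/6) · (8/7) · (9/8) · … (48 factors total). The numerators and denominators telescope so the product is an integer; carrying out the multiplication exactly gives PP(2, 3, 8) = 9075.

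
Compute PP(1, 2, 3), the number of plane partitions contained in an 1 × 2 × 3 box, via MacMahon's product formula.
PP(1, 2, 3) = 10

Evaluate the triple product over i = 1..1, j = 1..2, k = 1..3. The factors are (2/1) · (3/2) · (4/3) · (3/2) · (4/3) · (5/4). The numerators and denominators telescope so the product is an integer; carrying out the multiplication exactly gives PP(1, 2, 3) = 10.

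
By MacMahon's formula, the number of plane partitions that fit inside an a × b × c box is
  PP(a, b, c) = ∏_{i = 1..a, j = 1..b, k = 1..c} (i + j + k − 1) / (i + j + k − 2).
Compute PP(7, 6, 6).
PP(7, 6, 6) = 29706808370096

Evaluate the triple product over i = 1..7, j = 1..6, k = 1..6. The factors are (2/1) · (3/2) · (4/3) · (5/4) · (6/5) · (7/6) · (3/2) · (4/3) · … (252 factors total). The numerators and denominators telescope so the product is an integer; carrying out the multiplication exactly gives PP(7, 6, 6) = 29706808370096.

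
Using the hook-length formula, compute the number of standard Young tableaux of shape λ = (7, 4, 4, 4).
# SYT of shape (7, 4, 4, 4) = 3879876

Hook-length formula: f^λ = n! / Π hook(c), product over all cells c of the Young diagram. For λ = (7, 4, 4, 4), n = 19 boxes. Hook lengths by row (left-to-right, top-to-bottom): [10, 9, 8, 7, 3, 2, 1]; [6, 5, 4, 3]; [5, 4, 3, 2]; [4, 3, 2, 1]. Product of hooks = 31352832000. So f^λ = 19! / 31352832000 = 121645100408832000 / 31352832000 = 3879876.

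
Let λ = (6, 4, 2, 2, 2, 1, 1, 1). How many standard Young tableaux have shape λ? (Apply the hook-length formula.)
# SYT of shape (6, 4, 2, 2, 2, 1, 1, 1) = 28651392

Hook-length formula: f^λ = n! / Π hook(c), product over all cells c of the Young diagram. For λ = (6, 4, 2, 2, 2, 1, 1, 1), n = 19 boxes. Hook lengths by row (left-to-right, top-to-bottom): [13, 9, 5, 4, 2, 1]; [10, 6, 2, 1]; [7, 3]; [6, 2]; [5, 1]; [3]; [2]; [1]. Product of hooks = 4245696000. So f^λ = 19! / 4245696000 = 121645100408832000 / 4245696000 = 28651392.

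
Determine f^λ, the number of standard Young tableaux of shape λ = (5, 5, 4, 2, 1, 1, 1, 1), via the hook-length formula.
# SYT of shape (5, 5, 4, 2, 1, 1, 1, 1) = 88179000

Hook-length formula: f^λ = n! / Π hook(c), product over all cells c of the Young diagram. For λ = (5, 5, 4, 2, 1, 1, 1, 1), n = 20 boxes. Hook lengths by row (left-to-right, top-to-bottom): [12, 7, 5, 4, 2]; [11, 6, 4, 3, 1]; [9, 4, 2, 1]; [6, 1]; [4]; [3]; [2]; [1]. Product of hooks = 27590492160. So f^λ = 20! / 27590492160 = 2432902008176640000 / 27590492160 = 88179000.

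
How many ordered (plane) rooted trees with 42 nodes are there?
C_41 = 10113918591637898134020

These ordered rooted trees are counted by the Catalan number C_n = (1/(n + 1)) · C(2n, n). For n = 41: C_41 = (1/42) · C(82, 41) = 424784580848791721628840/42 = 10113918591637898134020.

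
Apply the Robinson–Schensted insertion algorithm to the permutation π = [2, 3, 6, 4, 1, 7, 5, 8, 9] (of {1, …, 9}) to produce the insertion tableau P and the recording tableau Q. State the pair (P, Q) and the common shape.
P = [1, 3, 4, 5, 8, 9] / [2, 7] / [6];  Q = [1, 2, 3, 6, 8, 9] / [4, 7] / [5];  common shape = (6, 2, 1)

Row-insert the values π_1, π_2, … into P one at a time, bumping the leftmost entry strictly greater than the inserted value down to the next row. The recording tableau Q records, in position (i, j), the step at which that cell was added to P.
  Insert 2 (step 1): P = [2];  Q = [1]
  Insert 3 (step 2): P = [2, 3];  Q = [1, 2]
  Insert 6 (step 3): P = [2, 3, 6];  Q = [1, 2, 3]
  Insert 4 (step 4): P = [2, 3, 4] / [6];  Q = [1, 2, 3] / [4]
  Insert 1 (step 5): P = [1, 3, 4] / [2] / [6];  Q = [1, 2, 3] / [4] / [5]
  Insert 7 (step 6): P = [1, 3, 4, 7] / [2] / [6];  Q = [1, 2, 3, 6] / [4] / [5]
  Insert 5 (step 7): P = [1, 3, 4, 5] / [2, 7] / [6];  Q = [1, 2, 3, 6] / [4, 7] / [5]
  Insert 8 (step 8): P = [1, 3, 4, 5, 8] / [2, 7] / [6];  Q = [1, 2, 3, 6, 8] / [4, 7] / [5]
  Insert 9 (step 9): P = [1, 3, 4, 5, 8, 9] / [2, 7] / [6];  Q = [1, 2, 3, 6, 8, 9] / [4, 7] / [5]
Final shape: (6, 2, 1).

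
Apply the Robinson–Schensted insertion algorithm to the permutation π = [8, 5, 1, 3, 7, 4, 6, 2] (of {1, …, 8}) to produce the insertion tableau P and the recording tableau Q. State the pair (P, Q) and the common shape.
P = [1, 2, 4, 6] / [3, 7] / [5] / [8];  Q = [1, 4, 5, 7] / [2, 6] / [3] / [8];  common shape = (4, 2, 1, 1)

Row-insert the values π_1, π_2, … into P one at a time, bumping the leftmost entry strictly greater than the inserted value down to the next row. The recording tableau Q records, in position (i, j), the step at which that cell was added to P.
  Insert 8 (step 1): P = [8];  Q = [1]
  Insert 5 (step 2): P = [5] / [8];  Q = [1] / [2]
  Insert 1 (step 3): P = [1] / [5] / [8];  Q = [1] / [2] / [3]
  Insert 3 (step 4): P = [1, 3] / [5] / [8];  Q = [1, 4] / [2] / [3]
  Insert 7 (step 5): P = [1, 3, 7] / [5] / [8];  Q = [1, 4, 5] / [2] / [3]
  Insert 4 (step 6): P = [1, 3, 4] / [5, 7] / [8];  Q = [1, 4, 5] / [2, 6] / [3]
  Insert 6 (step 7): P = [1, 3, 4, 6] / [5, 7] / [8];  Q = [1, 4, 5, 7] / [2, 6] / [3]
  Insert 2 (step 8): P = [1, 2, 4, 6] / [3, 7] / [5] / [8];  Q = [1, 4, 5, 7] / [2, 6] / [3] / [8]
Final shape: (4, 2, 1, 1).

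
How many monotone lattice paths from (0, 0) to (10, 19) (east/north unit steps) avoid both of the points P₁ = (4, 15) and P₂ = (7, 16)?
Number of paths = 14622990

Inclusion–exclusion. Total paths: C(29, 10) = 20030010. Through P₁: C(19, 4)·C(10, 6) = 813960. Through P₂: C(23, 7)·C(6, 3) = 4903140. Since P₁ is strictly southwest of P₂, a monotone path through both must visit P₁ then P₂; paths through both = C(19, 4)·C(4, 3)·C(6, 3) = 310080. Avoid both = 20030010 − 813960 − 4903140 + 310080 = 14622990.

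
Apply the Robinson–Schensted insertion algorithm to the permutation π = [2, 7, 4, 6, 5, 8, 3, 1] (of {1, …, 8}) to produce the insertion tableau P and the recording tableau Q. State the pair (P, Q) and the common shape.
P = [1, 3, 5, 8] / [2] / [4] / [6] / [7];  Q = [1, 2, 4, 6] / [3] / [5] / [7] / [8];  common shape = (4, 1, 1, 1, 1)

Row-insert the values π_1, π_2, … into P one at a time, bumping the leftmost entry strictly greater than the inserted value down to the next row. The recording tableau Q records, in position (i, j), the step at which that cell was added to P.
  Insert 2 (step 1): P = [2];  Q = [1]
  Insert 7 (step 2): P = [2, 7];  Q = [1, 2]
  Insert 4 (step 3): P = [2, 4] / [7];  Q = [1, 2] / [3]
  Insert 6 (step 4): P = [2, 4, 6] / [7];  Q = [1, 2, 4] / [3]
  Insert 5 (step 5): P = [2, 4, 5] / [6] / [7];  Q = [1, 2, 4] / [3] / [5]
  Insert 8 (step 6): P = [2, 4, 5, 8] / [6] / [7];  Q = [1, 2, 4, 6] / [3] / [5]
  Insert 3 (step 7): P = [2, 3, 5, 8] / [4] / [6] / [7];  Q = [1, 2, 4, 6] / [3] / [5] / [7]
  Insert 1 (step 8): P = [1, 3, 5, 8] / [2] / [4] / [6] / [7];  Q = [1, 2, 4, 6] / [3] / [5] / [7] / [8]
Final shape: (4, 1, 1, 1, 1).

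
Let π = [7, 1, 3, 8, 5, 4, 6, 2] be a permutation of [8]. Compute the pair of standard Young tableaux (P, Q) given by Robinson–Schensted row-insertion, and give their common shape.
P = [1, 2, 4, 6] / [3, 8] / [5] / [7];  Q = [1, 3, 4, 7] / [2, 5] / [6] / [8];  common shape = (4, 2, 1, 1)

Row-insert the values π_1, π_2, … into P one at a time, bumping the leftmost entry strictly greater than the inserted value down to the next row. The recording tableau Q records, in position (i, j), the step at which that cell was added to P.
  Insert 7 (step 1): P = [7];  Q = [1]
  Insert 1 (step 2): P = [1] / [7];  Q = [1] / [2]
  Insert 3 (step 3): P = [1, 3] / [7];  Q = [1, 3] / [2]
  Insert 8 (step 4): P = [1, 3, 8] / [7];  Q = [1, 3, 4] / [2]
  Insert 5 (step 5): P = [1, 3, 5] / [7, 8];  Q = [1, 3, 4] / [2, 5]
  Insert 4 (step 6): P = [1, 3, 4] / [5, 8] / [7];  Q = [1, 3, 4] / [2, 5] / [6]
  Insert 6 (step 7): P = [1, 3, 4, 6] / [5, 8] / [7];  Q = [1, 3, 4, 7] / [2, 5] / [6]
  Insert 2 (step 8): P = [1, 2, 4, 6] / [3, 8] / [5] / [7];  Q = [1, 3, 4, 7] / [2, 5] / [6] / [8]
Final shape: (4, 2, 1, 1).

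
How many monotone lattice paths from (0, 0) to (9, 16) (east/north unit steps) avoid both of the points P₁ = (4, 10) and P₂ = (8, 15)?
Number of paths = 852137

Inclusion–exclusion. Total paths: C(25, 9) = 2042975. Through P₁: C(14, 4)·C(11, 5) = 462462. Through P₂: C(23, 8)·C(2, 1) = 980628. Since P₁ is strictly southwest of P₂, a monotone path through both must visit P₁ then P₂; paths through both = C(14, 4)·C(9, 4)·C(2, 1) = 252252. Avoid both = 2042975 − 462462 − 980628 + 252252 = 852137.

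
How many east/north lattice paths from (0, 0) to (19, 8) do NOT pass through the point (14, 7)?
Number of paths = 1522395

Total paths from (0, 0) to (19, 8): C(27, 19) = 2220075. Paths through (14, 7): (paths (0, 0) → (14, 7)) × (paths (14, 7) → (19, 8)) = C(21, 14) · C(6, 5) = 116280 · 6 = 697680. Avoidance count = 2220075 − 697680 = 1522395.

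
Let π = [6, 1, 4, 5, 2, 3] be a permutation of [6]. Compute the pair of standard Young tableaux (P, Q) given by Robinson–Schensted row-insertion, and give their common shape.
P = [1, 2, 3] / [4, 5] / [6];  Q = [1, 3, 4] / [2, 6] / [5];  common shape = (3, 2, 1)

Row-insert the values π_1, π_2, … into P one at a time, bumping the leftmost entry strictly greater than the inserted value down to the next row. The recording tableau Q records, in position (i, j), the step at which that cell was added to P.
  Insert 6 (step 1): P = [6];  Q = [1]
  Insert 1 (step 2): P = [1] / [6];  Q = [1] / [2]
  Insert 4 (step 3): P = [1, 4] / [6];  Q = [1, 3] / [2]
  Insert 5 (step 4): P = [1, 4, 5] / [6];  Q = [1, 3, 4] / [2]
  Insert 2 (step 5): P = [1, 2, 5] / [4] / [6];  Q = [1, 3, 4] / [2] / [5]
  Insert 3 (step 6): P = [1, 2, 3] / [4, 5] / [6];  Q = [1, 3, 4] / [2, 6] / [5]
Final shape: (3, 2, 1).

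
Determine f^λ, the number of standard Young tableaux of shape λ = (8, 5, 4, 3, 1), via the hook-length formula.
# SYT of shape (8, 5, 4, 3, 1) = 543182640

Hook-length formula: f^λ = n! / Π hook(c), product over all cells c of the Young diagram. For λ = (8, 5, 4, 3, 1), n = 21 boxes. Hook lengths by row (left-to-right, top-to-bottom): [12, 10, 9, 7, 5, 3, 2, 1]; [8, 6, 5, 3, 1]; [6, 4, 3, 1]; [4, 2, 1]; [1]. Product of hooks = 94058496000. So f^λ = 21! / 94058496000 = 51090942171709440000 / 94058496000 = 543182640.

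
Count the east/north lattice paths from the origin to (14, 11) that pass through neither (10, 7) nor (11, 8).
Number of paths = 2362320

Inclusion–exclusion. Total paths: C(25, 14) = 4457400. Through P₁: C(17, 10)·C(8, 4) = 1361360. Through P₂: C(19, 11)·C(6, 3) = 1511640. Since P₁ is strictly southwest of P₂, a monotone path through both must visit P₁ then P₂; paths through both = C(17, 10)·C(2, 1)·C(6, 3) = 777920. Avoid both = 4457400 − 1361360 − 1511640 + 777920 = 2362320.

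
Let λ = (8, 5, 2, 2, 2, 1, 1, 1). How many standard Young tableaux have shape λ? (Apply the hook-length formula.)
# SYT of shape (8, 5, 2, 2, 2, 1, 1, 1) = 1547919360

Hook-length formula: f^λ = n! / Π hook(c), product over all cells c of the Young diagram. For λ = (8, 5, 2, 2, 2, 1, 1, 1), n = 22 boxes. Hook lengths by row (left-to-right, top-to-bottom): [15, 11, 7, 6, 5, 3, 2, 1]; [11, 7, 3, 2, 1]; [7, 3]; [6, 2]; [5, 1]; [3]; [2]; [1]. Product of hooks = 726136488000. So f^λ = 22! / 726136488000 = 1124000727777607680000 / 726136488000 = 1547919360.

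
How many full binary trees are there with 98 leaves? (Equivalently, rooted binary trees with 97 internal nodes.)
C_97 = 14657929356129575437016877846657032761712954950899755100

These full binary trees are counted by the Catalan number C_n = (1/(n + 1)) · C(2n, n). For n = 97: C_97 = (1/98) · C(194, 97) = 1436477076900698392827654028972389210647869585188175999800/98 = 14657929356129575437016877846657032761712954950899755100.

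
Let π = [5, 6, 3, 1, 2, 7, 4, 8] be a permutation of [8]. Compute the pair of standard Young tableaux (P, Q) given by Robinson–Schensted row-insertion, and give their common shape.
P = [1, 2, 4, 8] / [3, 6, 7] / [5];  Q = [1, 2, 6, 8] / [3, 5, 7] / [4];  common shape = (4, 3, 1)

Row-insert the values π_1, π_2, … into P one at a time, bumping the leftmost entry strictly greater than the inserted value down to the next row. The recording tableau Q records, in position (i, j), the step at which that cell was added to P.
  Insert 5 (step 1): P = [5];  Q = [1]
  Insert 6 (step 2): P = [5, 6];  Q = [1, 2]
  Insert 3 (step 3): P = [3, 6] / [5];  Q = [1, 2] / [3]
  Insert 1 (step 4): P = [1, 6] / [3] / [5];  Q = [1, 2] / [3] / [4]
  Insert 2 (step 5): P = [1, 2] / [3, 6] / [5];  Q = [1, 2] / [3, 5] / [4]
  Insert 7 (step 6): P = [1, 2, 7] / [3, 6] / [5];  Q = [1, 2, 6] / [3, 5] / [4]
  Insert 4 (step 7): P = [1, 2, 4] / [3, 6, 7] / [5];  Q = [1, 2, 6] / [3, 5, 7] / [4]
  Insert 8 (step 8): P = [1, 2, 4, 8] / [3, 6, 7] / [5];  Q = [1, 2, 6, 8] / [3, 5, 7] / [4]
Final shape: (4, 3, 1).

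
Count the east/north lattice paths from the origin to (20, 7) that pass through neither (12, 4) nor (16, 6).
Number of paths = 351165

Inclusion–exclusion. Total paths: C(27, 20) = 888030. Through P₁: C(16, 12)·C(11, 8) = 300300. Through P₂: C(22, 16)·C(5, 4) = 373065. Since P₁ is strictly southwest of P₂, a monotone path through both must visit P₁ then P₂; paths through both = C(16, 12)·C(6, 4)·C(5, 4) = 136500. Avoid both = 888030 − 300300 − 373065 + 136500 = 351165.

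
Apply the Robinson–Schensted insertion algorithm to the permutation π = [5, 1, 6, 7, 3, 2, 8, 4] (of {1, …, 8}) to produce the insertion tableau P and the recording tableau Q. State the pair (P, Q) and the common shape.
P = [1, 2, 4, 8] / [3, 6, 7] / [5];  Q = [1, 3, 4, 7] / [2, 5, 8] / [6];  common shape = (4, 3, 1)

Row-insert the values π_1, π_2, … into P one at a time, bumping the leftmost entry strictly greater than the inserted value down to the next row. The recording tableau Q records, in position (i, j), the step at which that cell was added to P.
  Insert 5 (step 1): P = [5];  Q = [1]
  Insert 1 (step 2): P = [1] / [5];  Q = [1] / [2]
  Insert 6 (step 3): P = [1, 6] / [5];  Q = [1, 3] / [2]
  Insert 7 (step 4): P = [1, 6, 7] / [5];  Q = [1, 3, 4] / [2]
  Insert 3 (step 5): P = [1, 3, 7] / [5, 6];  Q = [1, 3, 4] / [2, 5]
  Insert 2 (step 6): P = [1, 2, 7] / [3, 6] / [5];  Q = [1, 3, 4] / [2, 5] / [6]
  Insert 8 (step 7): P = [1, 2, 7, 8] / [3, 6] / [5];  Q = [1, 3, 4, 7] / [2, 5] / [6]
  Insert 4 (step 8): P = [1, 2, 4, 8] / [3, 6, 7] / [5];  Q = [1, 3, 4, 7] / [2, 5, 8] / [6]
Final shape: (4, 3, 1).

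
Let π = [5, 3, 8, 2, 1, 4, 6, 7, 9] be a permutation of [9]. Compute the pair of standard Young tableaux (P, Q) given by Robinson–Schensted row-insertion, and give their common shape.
P = [1, 4, 6, 7, 9] / [2, 8] / [3] / [5];  Q = [1, 3, 7, 8, 9] / [2, 6] / [4] / [5];  common shape = (5, 2, 1, 1)

Row-insert the values π_1, π_2, … into P one at a time, bumping the leftmost entry strictly greater than the inserted value down to the next row. The recording tableau Q records, in position (i, j), the step at which that cell was added to P.
  Insert 5 (step 1): P = [5];  Q = [1]
  Insert 3 (step 2): P = [3] / [5];  Q = [1] / [2]
  Insert 8 (step 3): P = [3, 8] / [5];  Q = [1, 3] / [2]
  Insert 2 (step 4): P = [2, 8] / [3] / [5];  Q = [1, 3] / [2] / [4]
  Insert 1 (step 5): P = [1, 8] / [2] / [3] / [5];  Q = [1, 3] / [2] / [4] / [5]
  Insert 4 (step 6): P = [1, 4] / [2, 8] / [3] / [5];  Q = [1, 3] / [2, 6] / [4] / [5]
  Insert 6 (step 7): P = [1, 4, 6] / [2, 8] / [3] / [5];  Q = [1, 3, 7] / [2, 6] / [4] / [5]
  Insert 7 (step 8): P = [1, 4, 6, 7] / [2, 8] / [3] / [5];  Q = [1, 3, 7, 8] / [2, 6] / [4] / [5]
  Insert 9 (step 9): P = [1, 4, 6, 7, 9] / [2, 8] / [3] / [5];  Q = [1, 3, 7, 8, 9] / [2, 6] / [4] / [5]
Final shape: (5, 2, 1, 1).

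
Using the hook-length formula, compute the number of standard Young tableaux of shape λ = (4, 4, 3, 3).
# SYT of shape (4, 4, 3, 3) = 12012

Hook-length formula: f^λ = n! / Π hook(c), product over all cells c of the Young diagram. For λ = (4, 4, 3, 3), n = 14 boxes. Hook lengths by row (left-to-right, top-to-bottom): [7, 6, 5, 2]; [6, 5, 4, 1]; [4, 3, 2]; [3, 2, 1]. Product of hooks = 7257600. So f^λ = 14! / 7257600 = 87178291200 / 7257600 = 12012.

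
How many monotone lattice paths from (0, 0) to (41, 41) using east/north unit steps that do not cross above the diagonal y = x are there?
C_41 = 10113918591637898134020

These NE paths below the diagonal are counted by the Catalan number C_n = (1/(n + 1)) · C(2n, n). For n = 41: C_41 = (1/42) · C(82, 41) = 424784580848791721628840/42 = 10113918591637898134020.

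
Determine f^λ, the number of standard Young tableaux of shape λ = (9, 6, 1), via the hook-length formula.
# SYT of shape (9, 6, 1) = 24960

Hook-length formula: f^λ = n! / Π hook(c), product over all cells c of the Young diagram. For λ = (9, 6, 1), n = 16 boxes. Hook lengths by row (left-to-right, top-to-bottom): [11, 9, 8, 7, 6, 5, 3, 2, 1]; [7, 5, 4, 3, 2, 1]; [1]. Product of hooks = 838252800. So f^λ = 16! / 838252800 = 20922789888000 / 838252800 = 24960.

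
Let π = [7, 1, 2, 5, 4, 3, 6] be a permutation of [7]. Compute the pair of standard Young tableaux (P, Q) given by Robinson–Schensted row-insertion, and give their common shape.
P = [1, 2, 3, 6] / [4] / [5] / [7];  Q = [1, 3, 4, 7] / [2] / [5] / [6];  common shape = (4, 1, 1, 1)

Row-insert the values π_1, π_2, … into P one at a time, bumping the leftmost entry strictly greater than the inserted value down to the next row. The recording tableau Q records, in position (i, j), the step at which that cell was added to P.
  Insert 7 (step 1): P = [7];  Q = [1]
  Insert 1 (step 2): P = [1] / [7];  Q = [1] / [2]
  Insert 2 (step 3): P = [1, 2] / [7];  Q = [1, 3] / [2]
  Insert 5 (step 4): P = [1, 2, 5] / [7];  Q = [1, 3, 4] / [2]
  Insert 4 (step 5): P = [1, 2, 4] / [5] / [7];  Q = [1, 3, 4] / [2] / [5]
  Insert 3 (step 6): P = [1, 2, 3] / [4] / [5] / [7];  Q = [1, 3, 4] / [2] / [5] / [6]
  Insert 6 (step 7): P = [1, 2, 3, 6] / [4] / [5] / [7];  Q = [1, 3, 4, 7] / [2] / [5] / [6]
Final shape: (4, 1, 1, 1).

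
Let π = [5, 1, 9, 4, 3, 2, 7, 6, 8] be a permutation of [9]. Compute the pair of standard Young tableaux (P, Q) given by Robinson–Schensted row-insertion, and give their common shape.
P = [1, 2, 6, 8] / [3, 7] / [4, 9] / [5];  Q = [1, 3, 7, 9] / [2, 4] / [5, 8] / [6];  common shape = (4, 2, 2, 1)

Row-insert the values π_1, π_2, … into P one at a time, bumping the leftmost entry strictly greater than the inserted value down to the next row. The recording tableau Q records, in position (i, j), the step at which that cell was added to P.
  Insert 5 (step 1): P = [5];  Q = [1]
  Insert 1 (step 2): P = [1] / [5];  Q = [1] / [2]
  Insert 9 (step 3): P = [1, 9] / [5];  Q = [1, 3] / [2]
  Insert 4 (step 4): P = [1, 4] / [5, 9];  Q = [1, 3] / [2, 4]
  Insert 3 (step 5): P = [1, 3] / [4, 9] / [5];  Q = [1, 3] / [2, 4] / [5]
  Insert 2 (step 6): P = [1, 2] / [3, 9] / [4] / [5];  Q = [1, 3] / [2, 4] / [5] / [6]
  Insert 7 (step 7): P = [1, 2, 7] / [3, 9] / [4] / [5];  Q = [1, 3, 7] / [2, 4] / [5] / [6]
  Insert 6 (step 8): P = [1, 2, 6] / [3, 7] / [4, 9] / [5];  Q = [1, 3, 7] / [2, 4] / [5, 8] / [6]
  Insert 8 (step 9): P = [1, 2, 6, 8] / [3, 7] / [4, 9] / [5];  Q = [1, 3, 7, 9] / [2, 4] / [5, 8] / [6]
Final shape: (4, 2, 2, 1).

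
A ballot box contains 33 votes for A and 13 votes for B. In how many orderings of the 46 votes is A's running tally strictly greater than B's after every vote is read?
Strict-lead orderings = 44246187300

Total orderings of the 46 votes with 33 for A: C(46, 33) = 101766230790. By the Bertrand ballot formula (Cycle Lemma / reflection principle), the number of orderings in which A is strictly ahead of B throughout is (p − q)/(p + q) · C(p + q, p) = (33 − 13)/(33 + 13) · 101766230790 = 44246187300.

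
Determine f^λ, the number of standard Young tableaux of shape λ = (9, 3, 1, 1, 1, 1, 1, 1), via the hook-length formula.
# SYT of shape (9, 3, 1, 1, 1, 1, 1, 1) = 595595

Hook-length formula: f^λ = n! / Π hook(c), product over all cells c of the Young diagram. For λ = (9, 3, 1, 1, 1, 1, 1, 1), n = 18 boxes. Hook lengths by row (left-to-right, top-to-bottom): [16, 9, 8, 6, 5, 4, 3, 2, 1]; [9, 2, 1]; [6]; [5]; [4]; [3]; [2]; [1]. Product of hooks = 10749542400. So f^λ = 18! / 10749542400 = 6402373705728000 / 10749542400 = 595595.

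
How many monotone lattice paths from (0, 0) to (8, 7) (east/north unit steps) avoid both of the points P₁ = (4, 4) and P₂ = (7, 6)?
Number of paths = 1953

Inclusion–exclusion. Total paths: C(15, 8) = 6435. Through P₁: C(8, 4)·C(7, 4) = 2450. Through P₂: C(13, 7)·C(2, 1) = 3432. Since P₁ is strictly southwest of P₂, a monotone path through both must visit P₁ then P₂; paths through both = C(8, 4)·C(5, 3)·C(2, 1) = 1400. Avoid both = 6435 − 2450 − 3432 + 1400 = 1953.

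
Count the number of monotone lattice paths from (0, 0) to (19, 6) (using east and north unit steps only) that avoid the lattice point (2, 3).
Number of paths = 165700

Total paths from (0, 0) to (19, 6): C(25, 19) = 177100. Paths through (2, 3): (paths (0, 0) → (2, 3)) × (paths (2, 3) → (19, 6)) = C(5, 2) · C(20, 17) = 10 · 1140 = 11400. Avoidance count = 177100 − 11400 = 165700.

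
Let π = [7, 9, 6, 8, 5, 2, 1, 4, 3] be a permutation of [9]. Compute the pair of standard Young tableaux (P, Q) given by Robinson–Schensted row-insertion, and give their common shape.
P = [1, 3] / [2, 4] / [5, 8] / [6, 9] / [7];  Q = [1, 2] / [3, 4] / [5, 8] / [6, 9] / [7];  common shape = (2, 2, 2, 2, 1)

Row-insert the values π_1, π_2, … into P one at a time, bumping the leftmost entry strictly greater than the inserted value down to the next row. The recording tableau Q records, in position (i, j), the step at which that cell was added to P.
  Insert 7 (step 1): P = [7];  Q = [1]
  Insert 9 (step 2): P = [7, 9];  Q = [1, 2]
  Insert 6 (step 3): P = [6, 9] / [7];  Q = [1, 2] / [3]
  Insert 8 (step 4): P = [6, 8] / [7, 9];  Q = [1, 2] / [3, 4]
  Insert 5 (step 5): P = [5, 8] / [6, 9] / [7];  Q = [1, 2] / [3, 4] / [5]
  Insert 2 (step 6): P = [2, 8] / [5, 9] / [6] / [7];  Q = [1, 2] / [3, 4] / [5] / [6]
  Insert 1 (step 7): P = [1, 8] / [2, 9] / [5] / [6] / [7];  Q = [1, 2] / [3, 4] / [5] / [6] / [7]
  Insert 4 (step 8): P = [1, 4] / [2, 8] / [5, 9] / [6] / [7];  Q = [1, 2] / [3, 4] / [5, 8] / [6] / [7]
  Insert 3 (step 9): P = [1, 3] / [2, 4] / [5, 8] / [6, 9] / [7];  Q = [1, 2] / [3, 4] / [5, 8] / [6, 9] / [7]
Final shape: (2, 2, 2, 2, 1).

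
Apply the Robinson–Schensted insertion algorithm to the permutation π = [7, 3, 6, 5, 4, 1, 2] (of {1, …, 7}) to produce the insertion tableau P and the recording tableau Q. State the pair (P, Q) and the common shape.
P = [1, 2] / [3, 4] / [5] / [6] / [7];  Q = [1, 3] / [2, 7] / [4] / [5] / [6];  common shape = (2, 2, 1, 1, 1)

Row-insert the values π_1, π_2, … into P one at a time, bumping the leftmost entry strictly greater than the inserted value down to the next row. The recording tableau Q records, in position (i, j), the step at which that cell was added to P.
  Insert 7 (step 1): P = [7];  Q = [1]
  Insert 3 (step 2): P = [3] / [7];  Q = [1] / [2]
  Insert 6 (step 3): P = [3, 6] / [7];  Q = [1, 3] / [2]
  Insert 5 (step 4): P = [3, 5] / [6] / [7];  Q = [1, 3] / [2] / [4]
  Insert 4 (step 5): P = [3, 4] / [5] / [6] / [7];  Q = [1, 3] / [2] / [4] / [5]
  Insert 1 (step 6): P = [1, 4] / [3] / [5] / [6] / [7];  Q = [1, 3] / [2] / [4] / [5] / [6]
  Insert 2 (step 7): P = [1, 2] / [3, 4] / [5] / [6] / [7];  Q = [1, 3] / [2, 7] / [4] / [5] / [6]
Final shape: (2, 2, 1, 1, 1).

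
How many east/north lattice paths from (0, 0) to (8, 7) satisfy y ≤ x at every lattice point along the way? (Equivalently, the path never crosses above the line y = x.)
Number of paths = 1430

By the reflection principle (André's argument), the number of monotone paths to (8, 7) with n ≤ m that never go above y = x is C(15, 8) − C(15, 9) = 6435 − 5005 = 1430.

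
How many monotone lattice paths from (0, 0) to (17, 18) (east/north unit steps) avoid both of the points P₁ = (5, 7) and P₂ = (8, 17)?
Number of paths = 3458171244

Inclusion–exclusion. Total paths: C(35, 17) = 4537567650. Through P₁: C(12, 5)·C(23, 12) = 1070845776. Through P₂: C(25, 8)·C(10, 9) = 10815750. Since P₁ is strictly southwest of P₂, a monotone path through both must visit P₁ then P₂; paths through both = C(12, 5)·C(13, 3)·C(10, 9) = 2265120. Avoid both = 4537567650 − 1070845776 − 10815750 + 2265120 = 3458171244.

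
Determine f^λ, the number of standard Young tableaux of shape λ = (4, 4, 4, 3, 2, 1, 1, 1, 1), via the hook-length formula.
# SYT of shape (4, 4, 4, 3, 2, 1, 1, 1, 1) = 148140720

Hook-length formula: f^λ = n! / Π hook(c), product over all cells c of the Young diagram. For λ = (4, 4, 4, 3, 2, 1, 1, 1, 1), n = 21 boxes. Hook lengths by row (left-to-right, top-to-bottom): [12, 7, 5, 3]; [11, 6, 4, 2]; [10, 5, 3, 1]; [8, 3, 1]; [6, 1]; [4]; [3]; [2]; [1]. Product of hooks = 344881152000. So f^λ = 21! / 344881152000 = 51090942171709440000 / 344881152000 = 148140720.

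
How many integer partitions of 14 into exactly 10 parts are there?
p(14, 10 parts) = 5

Partitions of n into exactly k parts ↔ partitions of n − k into at most k parts (subtract 1 from each part). For n = 14, k = 10, the partitions are: 5+1+1+1+1+1+1+1+1+1, 4+2+1+1+1+1+1+1+1+1, 3+3+1+1+1+1+1+1+1+1, 3+2+2+1+1+1+1+1+1+1, 2+2+2+2+1+1+1+1+1+1. Count = 5.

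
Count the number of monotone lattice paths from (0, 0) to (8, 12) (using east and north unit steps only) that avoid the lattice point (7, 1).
Number of paths = 125874

Total paths from (0, 0) to (8, 12): C(20, 8) = 125970. Paths through (7, 1): (paths (0, 0) → (7, 1)) × (paths (7, 1) → (8, 12)) = C(8, 7) · C(12, 1) = 8 · 12 = 96. Avoidance count = 125970 − 96 = 125874.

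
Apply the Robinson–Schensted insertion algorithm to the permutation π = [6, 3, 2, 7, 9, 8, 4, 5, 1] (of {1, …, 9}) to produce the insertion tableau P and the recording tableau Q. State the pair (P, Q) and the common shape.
P = [1, 4, 5] / [2, 7, 8] / [3, 9] / [6];  Q = [1, 4, 5] / [2, 6, 8] / [3, 7] / [9];  common shape = (3, 3, 2, 1)

Row-insert the values π_1, π_2, … into P one at a time, bumping the leftmost entry strictly greater than the inserted value down to the next row. The recording tableau Q records, in position (i, j), the step at which that cell was added to P.
  Insert 6 (step 1): P = [6];  Q = [1]
  Insert 3 (step 2): P = [3] / [6];  Q = [1] / [2]
  Insert 2 (step 3): P = [2] / [3] / [6];  Q = [1] / [2] / [3]
  Insert 7 (step 4): P = [2, 7] / [3] / [6];  Q = [1, 4] / [2] / [3]
  Insert 9 (step 5): P = [2, 7, 9] / [3] / [6];  Q = [1, 4, 5] / [2] / [3]
  Insert 8 (step 6): P = [2, 7, 8] / [3, 9] / [6];  Q = [1, 4, 5] / [2, 6] / [3]
  Insert 4 (step 7): P = [2, 4, 8] / [3, 7] / [6, 9];  Q = [1, 4, 5] / [2, 6] / [3, 7]
  Insert 5 (step 8): P = [2, 4, 5] / [3, 7, 8] / [6, 9];  Q = [1, 4, 5] / [2, 6, 8] / [3, 7]
  Insert 1 (step 9): P = [1, 4, 5] / [2, 7, 8] / [3, 9] / [6];  Q = [1, 4, 5] / [2, 6, 8] / [3, 7] / [9]
Final shape: (3, 3, 2, 1).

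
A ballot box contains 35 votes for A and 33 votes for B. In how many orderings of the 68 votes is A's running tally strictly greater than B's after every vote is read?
Strict-lead orderings = 812944042149730764

Total orderings of the 68 votes with 35 for A: C(68, 35) = 27640097433090845976. By the Bertrand ballot formula (Cycle Lemma / reflection principle), the number of orderings in which A is strictly ahead of B throughout is (p − q)/(p + q) · C(p + q, p) = (35 − 33)/(35 + 33) · 27640097433090845976 = 812944042149730764.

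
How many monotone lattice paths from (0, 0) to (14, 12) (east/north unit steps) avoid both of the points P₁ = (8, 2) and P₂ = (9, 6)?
Number of paths = 7088980

Inclusion–exclusion. Total paths: C(26, 14) = 9657700. Through P₁: C(10, 8)·C(16, 6) = 360360. Through P₂: C(15, 9)·C(11, 5) = 2312310. Since P₁ is strictly southwest of P₂, a monotone path through both must visit P₁ then P₂; paths through both = C(10, 8)·C(5, 1)·C(11, 5) = 103950. Avoid both = 9657700 − 360360 − 2312310 + 103950 = 7088980.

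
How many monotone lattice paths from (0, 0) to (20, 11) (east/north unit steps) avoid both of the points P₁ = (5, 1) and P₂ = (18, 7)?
Number of paths = 60291135

Inclusion–exclusion. Total paths: C(31, 20) = 84672315. Through P₁: C(6, 5)·C(25, 15) = 19612560. Through P₂: C(25, 18)·C(6, 2) = 7210500. Since P₁ is strictly southwest of P₂, a monotone path through both must visit P₁ then P₂; paths through both = C(6, 5)·C(19, 13)·C(6, 2) = 2441880. Avoid both = 84672315 − 19612560 − 7210500 + 2441880 = 60291135.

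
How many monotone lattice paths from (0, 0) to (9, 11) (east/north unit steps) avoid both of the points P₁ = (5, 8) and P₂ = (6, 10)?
Number of paths = 106327

Inclusion–exclusion. Total paths: C(20, 9) = 167960. Through P₁: C(13, 5)·C(7, 4) = 45045. Through P₂: C(16, 6)·C(4, 3) = 32032. Since P₁ is strictly southwest of P₂, a monotone path through both must visit P₁ then P₂; paths through both = C(13, 5)·C(3, 1)·C(4, 3) = 15444. Avoid both = 167960 − 45045 − 32032 + 15444 = 106327.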